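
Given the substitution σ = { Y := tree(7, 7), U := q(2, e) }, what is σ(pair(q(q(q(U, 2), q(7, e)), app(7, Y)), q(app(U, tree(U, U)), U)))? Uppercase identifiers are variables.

pair(q(q(q(q(2, e), 2), q(7, e)), app(7, tree(7, 7))), q(app(q(2, e), tree(q(2, e), q(2, e))), q(2, e)))

Replace each occurrence of Y with tree(7, 7).
Replace each occurrence of U with q(2, e).
Result: pair(q(q(q(q(2, e), 2), q(7, e)), app(7, tree(7, 7))), q(app(q(2, e), tree(q(2, e), q(2, e))), q(2, e))).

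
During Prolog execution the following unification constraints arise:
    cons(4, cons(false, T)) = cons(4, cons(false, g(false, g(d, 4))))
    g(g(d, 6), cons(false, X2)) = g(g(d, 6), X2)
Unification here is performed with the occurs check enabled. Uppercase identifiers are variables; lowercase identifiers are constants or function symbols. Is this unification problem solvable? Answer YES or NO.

Decompose cons/2: 4 = 4,  cons(false, T) = cons(false, g(false, g(d, 4))).
Delete trivial equation 4 = 4.
Decompose cons/2: false = false,  T = g(false, g(d, 4)).
Delete trivial equation false = false.
Bind T := g(false, g(d, 4)); no other remaining equation mentions T.
Decompose g/2: g(d, 6) = g(d, 6),  cons(false, X2) = X2.
Delete trivial equation g(d, 6) = g(d, 6).
Occurs check fails: X2 occurs in cons(false, X2); the equation X2 = cons(false, X2) has no finite solution.

NO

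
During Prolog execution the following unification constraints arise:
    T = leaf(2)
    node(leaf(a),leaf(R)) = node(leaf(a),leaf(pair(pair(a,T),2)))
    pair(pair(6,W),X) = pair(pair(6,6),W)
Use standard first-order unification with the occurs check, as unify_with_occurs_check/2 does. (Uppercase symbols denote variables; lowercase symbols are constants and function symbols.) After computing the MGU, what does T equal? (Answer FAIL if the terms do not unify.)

Bind T := leaf(2); substituting into the one remaining equation that mentions T gives: node(leaf(a),leaf(R)) = node(leaf(a),leaf(pair(pair(a,leaf(2)),2))).
Decompose node/2: leaf(a) = leaf(a),  leaf(R) = leaf(pair(pair(a,leaf(2)),2)).
Delete trivial equation leaf(a) = leaf(a).
Decompose leaf/1: R = pair(pair(a,leaf(2)),2).
Bind R := pair(pair(a,leaf(2)),2); no other remaining equation mentions R.
Decompose pair/2: pair(6,W) = pair(6,6),  X = W.
Decompose pair/2: 6 = 6,  W = 6.
Delete trivial equation 6 = 6.
Bind W := 6; substituting into the remaining equation gives: X = 6.
Bind X := 6.
MGU = { T = leaf(2), R = pair(pair(a,leaf(2)),2), W = 6, X = 6 }, so T = leaf(2).

leaf(2)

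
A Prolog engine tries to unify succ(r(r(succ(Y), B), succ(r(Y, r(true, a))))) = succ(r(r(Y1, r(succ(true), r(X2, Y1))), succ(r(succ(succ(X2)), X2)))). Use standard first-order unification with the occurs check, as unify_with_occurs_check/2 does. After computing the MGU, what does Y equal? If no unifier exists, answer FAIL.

succ(succ(r(true, a)))

Decompose succ/1: r(r(succ(Y), B), succ(r(Y, r(true, a)))) = r(r(Y1, r(succ(true), r(X2, Y1))), succ(r(succ(succ(X2)), X2))).
Decompose r/2: r(succ(Y), B) = r(Y1, r(succ(true), r(X2, Y1))),  succ(r(Y, r(true, a))) = succ(r(succ(succ(X2)), X2)).
Decompose r/2: succ(Y) = Y1,  B = r(succ(true), r(X2, Y1)).
Bind Y1 := succ(Y); substituting into the one remaining equation that mentions Y1 gives: B = r(succ(true), r(X2, succ(Y))).
Bind B := r(succ(true), r(X2, succ(Y))); no other remaining equation mentions B.
Decompose succ/1: r(Y, r(true, a)) = r(succ(succ(X2)), X2).
Decompose r/2: Y = succ(succ(X2)),  r(true, a) = X2.
Bind Y := succ(succ(X2)); no other remaining equation mentions Y. Substituting into the earlier bindings gives Y1 := succ(succ(succ(X2))), B := r(succ(true), r(X2, succ(succ(succ(X2))))).
Bind X2 := r(true, a). Substituting into the earlier bindings gives Y1 := succ(succ(succ(r(true, a)))), B := r(succ(true), r(r(true, a), succ(succ(succ(r(true, a)))))), Y := succ(succ(r(true, a))).
MGU = { Y1 = succ(succ(succ(r(true, a)))), B = r(succ(true), r(r(true, a), succ(succ(succ(r(true, a)))))), Y = succ(succ(r(true, a))), X2 = r(true, a) }, so Y = succ(succ(r(true, a))).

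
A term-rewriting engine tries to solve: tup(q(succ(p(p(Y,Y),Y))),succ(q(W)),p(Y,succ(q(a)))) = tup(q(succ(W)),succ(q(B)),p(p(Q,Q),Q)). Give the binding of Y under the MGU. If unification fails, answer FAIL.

Decompose tup/3: q(succ(p(p(Y,Y),Y))) = q(succ(W)),  succ(q(W)) = succ(q(B)),  p(Y,succ(q(a))) = p(p(Q,Q),Q).
Decompose q/1: succ(p(p(Y,Y),Y)) = succ(W).
Decompose succ/1: p(p(Y,Y),Y) = W.
Bind W := p(p(Y,Y),Y); substituting into the one remaining equation that mentions W gives: succ(q(p(p(Y,Y),Y))) = succ(q(B)).
Decompose succ/1: q(p(p(Y,Y),Y)) = q(B).
Decompose q/1: p(p(Y,Y),Y) = B.
Bind B := p(p(Y,Y),Y); no other remaining equation mentions B.
Decompose p/2: Y = p(Q,Q),  succ(q(a)) = Q.
Bind Y := p(Q,Q); no other remaining equation mentions Y. Substituting into the earlier bindings gives W := p(p(p(Q,Q),p(Q,Q)),p(Q,Q)), B := p(p(p(Q,Q),p(Q,Q)),p(Q,Q)).
Bind Q := succ(q(a)). Substituting into the earlier bindings gives W := p(p(p(succ(q(a)),succ(q(a))),p(succ(q(a)),succ(q(a)))),p(succ(q(a)),succ(q(a)))), B := p(p(p(succ(q(a)),succ(q(a))),p(succ(q(a)),succ(q(a)))),p(succ(q(a)),succ(q(a)))), Y := p(succ(q(a)),succ(q(a))).
MGU = { W -> p(p(p(succ(q(a)),succ(q(a))),p(succ(q(a)),succ(q(a)))),p(succ(q(a)),succ(q(a)))), B -> p(p(p(succ(q(a)),succ(q(a))),p(succ(q(a)),succ(q(a)))),p(succ(q(a)),succ(q(a)))), Y -> p(succ(q(a)),succ(q(a))), Q -> succ(q(a)) }, so Y -> p(succ(q(a)),succ(q(a))).

p(succ(q(a)),succ(q(a)))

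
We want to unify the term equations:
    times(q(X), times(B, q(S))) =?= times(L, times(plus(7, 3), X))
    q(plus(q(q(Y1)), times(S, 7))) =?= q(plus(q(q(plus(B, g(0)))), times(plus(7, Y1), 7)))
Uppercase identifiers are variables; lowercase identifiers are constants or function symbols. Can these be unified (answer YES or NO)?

Decompose times/2: q(X) =?= L,  times(B, q(S)) =?= times(plus(7, 3), X).
Bind L := q(X); no other remaining equation mentions L.
Decompose times/2: B =?= plus(7, 3),  q(S) =?= X.
Bind B := plus(7, 3); substituting into the one remaining equation that mentions B gives: q(plus(q(q(Y1)), times(S, 7))) =?= q(plus(q(q(plus(plus(7, 3), g(0)))), times(plus(7, Y1), 7))).
Bind X := q(S); no other remaining equation mentions X. Substituting into the earlier binding gives L := q(q(S)).
Decompose q/1: plus(q(q(Y1)), times(S, 7)) =?= plus(q(q(plus(plus(7, 3), g(0)))), times(plus(7, Y1), 7)).
Decompose plus/2: q(q(Y1)) =?= q(q(plus(plus(7, 3), g(0)))),  times(S, 7) =?= times(plus(7, Y1), 7).
Decompose q/1: q(Y1) =?= q(plus(plus(7, 3), g(0))).
Decompose q/1: Y1 =?= plus(plus(7, 3), g(0)).
Bind Y1 := plus(plus(7, 3), g(0)); substituting into the remaining equation gives: times(S, 7) =?= times(plus(7, plus(plus(7, 3), g(0))), 7).
Decompose times/2: S =?= plus(7, plus(plus(7, 3), g(0))),  7 =?= 7.
Bind S := plus(7, plus(plus(7, 3), g(0))); no other remaining equation mentions S. Substituting into the earlier bindings gives L := q(q(plus(7, plus(plus(7, 3), g(0))))), X := q(plus(7, plus(plus(7, 3), g(0)))).
Delete trivial equation 7 =?= 7.
No equations remain and no clash or occurs-check failure arose, so a unifier exists.

YES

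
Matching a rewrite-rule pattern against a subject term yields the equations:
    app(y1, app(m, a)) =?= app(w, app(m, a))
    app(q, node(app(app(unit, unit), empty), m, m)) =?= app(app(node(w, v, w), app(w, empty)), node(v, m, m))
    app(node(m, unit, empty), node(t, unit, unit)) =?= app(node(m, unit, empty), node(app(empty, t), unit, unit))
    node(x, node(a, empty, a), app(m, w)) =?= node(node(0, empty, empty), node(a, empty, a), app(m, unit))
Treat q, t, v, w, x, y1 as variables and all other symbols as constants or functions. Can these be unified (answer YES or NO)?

NO

Decompose app/2: y1 =?= w,  app(m, a) =?= app(m, a).
Bind y1 := w; no other remaining equation mentions y1.
Delete trivial equation app(m, a) =?= app(m, a).
Decompose app/2: q =?= app(node(w, v, w), app(w, empty)),  node(app(app(unit, unit), empty), m, m) =?= node(v, m, m).
Bind q := app(node(w, v, w), app(w, empty)); no other remaining equation mentions q.
Decompose node/3: app(app(unit, unit), empty) =?= v,  m =?= m,  m =?= m.
Bind v := app(app(unit, unit), empty); no other remaining equation mentions v. Substituting into the earlier binding gives q := app(node(w, app(app(unit, unit), empty), w), app(w, empty)).
Delete trivial equation m =?= m.
Delete trivial equation m =?= m.
Decompose app/2: node(m, unit, empty) =?= node(m, unit, empty),  node(t, unit, unit) =?= node(app(empty, t), unit, unit).
Delete trivial equation node(m, unit, empty) =?= node(m, unit, empty).
Decompose node/3: t =?= app(empty, t),  unit =?= unit,  unit =?= unit.
Occurs check fails: t occurs in app(empty, t); the equation t =?= app(empty, t) has no finite solution.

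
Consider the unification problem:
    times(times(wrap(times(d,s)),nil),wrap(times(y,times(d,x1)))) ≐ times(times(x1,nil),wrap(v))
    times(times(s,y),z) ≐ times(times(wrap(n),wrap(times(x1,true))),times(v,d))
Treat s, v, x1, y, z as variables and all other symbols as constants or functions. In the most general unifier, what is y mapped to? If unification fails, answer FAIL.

wrap(times(wrap(times(d,wrap(n))),true))

Decompose times/2: times(wrap(times(d,s)),nil) ≐ times(x1,nil),  wrap(times(y,times(d,x1))) ≐ wrap(v).
Decompose times/2: wrap(times(d,s)) ≐ x1,  nil ≐ nil.
Bind x1 := wrap(times(d,s)); substituting into the 2 remaining equations that mention x1 gives: wrap(times(y,times(d,wrap(times(d,s))))) ≐ wrap(v),  times(times(s,y),z) ≐ times(times(wrap(n),wrap(times(wrap(times(d,s)),true))),times(v,d)).
Delete trivial equation nil ≐ nil.
Decompose wrap/1: times(y,times(d,wrap(times(d,s)))) ≐ v.
Bind v := times(y,times(d,wrap(times(d,s)))); substituting into the remaining equation gives: times(times(s,y),z) ≐ times(times(wrap(n),wrap(times(wrap(times(d,s)),true))),times(times(y,times(d,wrap(times(d,s)))),d)).
Decompose times/2: times(s,y) ≐ times(wrap(n),wrap(times(wrap(times(d,s)),true))),  z ≐ times(times(y,times(d,wrap(times(d,s)))),d).
Decompose times/2: s ≐ wrap(n),  y ≐ wrap(times(wrap(times(d,s)),true)).
Bind s := wrap(n); substituting into the remaining equations gives: y ≐ wrap(times(wrap(times(d,wrap(n))),true)),  z ≐ times(times(y,times(d,wrap(times(d,wrap(n))))),d). Substituting into the earlier bindings gives x1 := wrap(times(d,wrap(n))), v := times(y,times(d,wrap(times(d,wrap(n))))).
Bind y := wrap(times(wrap(times(d,wrap(n))),true)); substituting into the remaining equation gives: z ≐ times(times(wrap(times(wrap(times(d,wrap(n))),true)),times(d,wrap(times(d,wrap(n))))),d). Substituting into the earlier binding gives v := times(wrap(times(wrap(times(d,wrap(n))),true)),times(d,wrap(times(d,wrap(n))))).
Bind z := times(times(wrap(times(wrap(times(d,wrap(n))),true)),times(d,wrap(times(d,wrap(n))))),d).
MGU = { x1 ↦ wrap(times(d,wrap(n))), v ↦ times(wrap(times(wrap(times(d,wrap(n))),true)),times(d,wrap(times(d,wrap(n))))), s ↦ wrap(n), y ↦ wrap(times(wrap(times(d,wrap(n))),true)), z ↦ times(times(wrap(times(wrap(times(d,wrap(n))),true)),times(d,wrap(times(d,wrap(n))))),d) }, so y ↦ wrap(times(wrap(times(d,wrap(n))),true)).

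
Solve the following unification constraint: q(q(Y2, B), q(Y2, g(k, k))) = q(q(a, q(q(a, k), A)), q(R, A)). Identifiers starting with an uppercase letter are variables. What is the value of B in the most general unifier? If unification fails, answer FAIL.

q(q(a, k), g(k, k))

Decompose q/2: q(Y2, B) = q(a, q(q(a, k), A)),  q(Y2, g(k, k)) = q(R, A).
Decompose q/2: Y2 = a,  B = q(q(a, k), A).
Bind Y2 := a; substituting into the one remaining equation that mentions Y2 gives: q(a, g(k, k)) = q(R, A).
Bind B := q(q(a, k), A); no other remaining equation mentions B.
Decompose q/2: a = R,  g(k, k) = A.
Bind R := a; no other remaining equation mentions R.
Bind A := g(k, k). Substituting into the earlier binding gives B := q(q(a, k), g(k, k)).
MGU = { Y2 -> a, B -> q(q(a, k), g(k, k)), R -> a, A -> g(k, k) }, so B -> q(q(a, k), g(k, k)).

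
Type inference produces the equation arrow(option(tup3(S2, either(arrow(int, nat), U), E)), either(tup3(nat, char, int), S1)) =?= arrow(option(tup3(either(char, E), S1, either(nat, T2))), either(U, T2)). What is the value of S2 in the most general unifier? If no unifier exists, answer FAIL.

Decompose arrow/2: option(tup3(S2, either(arrow(int, nat), U), E)) =?= option(tup3(either(char, E), S1, either(nat, T2))),  either(tup3(nat, char, int), S1) =?= either(U, T2).
Decompose option/1: tup3(S2, either(arrow(int, nat), U), E) =?= tup3(either(char, E), S1, either(nat, T2)).
Decompose tup3/3: S2 =?= either(char, E),  either(arrow(int, nat), U) =?= S1,  E =?= either(nat, T2).
Bind S2 := either(char, E); no other remaining equation mentions S2.
Bind S1 := either(arrow(int, nat), U); substituting into the one remaining equation that mentions S1 gives: either(tup3(nat, char, int), either(arrow(int, nat), U)) =?= either(U, T2).
Bind E := either(nat, T2); no other remaining equation mentions E. Substituting into the earlier binding gives S2 := either(char, either(nat, T2)).
Decompose either/2: tup3(nat, char, int) =?= U,  either(arrow(int, nat), U) =?= T2.
Bind U := tup3(nat, char, int); substituting into the remaining equation gives: either(arrow(int, nat), tup3(nat, char, int)) =?= T2. Substituting into the earlier binding gives S1 := either(arrow(int, nat), tup3(nat, char, int)).
Bind T2 := either(arrow(int, nat), tup3(nat, char, int)). Substituting into the earlier bindings gives S2 := either(char, either(nat, either(arrow(int, nat), tup3(nat, char, int)))), E := either(nat, either(arrow(int, nat), tup3(nat, char, int))).
MGU = { S2 -> either(char, either(nat, either(arrow(int, nat), tup3(nat, char, int)))), S1 -> either(arrow(int, nat), tup3(nat, char, int)), E -> either(nat, either(arrow(int, nat), tup3(nat, char, int))), U -> tup3(nat, char, int), T2 -> either(arrow(int, nat), tup3(nat, char, int)) }, so S2 -> either(char, either(nat, either(arrow(int, nat), tup3(nat, char, int)))).

either(char, either(nat, either(arrow(int, nat), tup3(nat, char, int))))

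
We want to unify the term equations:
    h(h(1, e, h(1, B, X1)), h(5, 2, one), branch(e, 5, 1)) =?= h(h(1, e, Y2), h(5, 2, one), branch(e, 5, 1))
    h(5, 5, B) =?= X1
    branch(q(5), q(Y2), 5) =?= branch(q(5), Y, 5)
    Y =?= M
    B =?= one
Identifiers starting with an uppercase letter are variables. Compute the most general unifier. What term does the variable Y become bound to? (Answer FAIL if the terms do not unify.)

Decompose h/3: h(1, e, h(1, B, X1)) =?= h(1, e, Y2),  h(5, 2, one) =?= h(5, 2, one),  branch(e, 5, 1) =?= branch(e, 5, 1).
Decompose h/3: 1 =?= 1,  e =?= e,  h(1, B, X1) =?= Y2.
Delete trivial equation 1 =?= 1.
Delete trivial equation e =?= e.
Bind Y2 := h(1, B, X1); substituting into the one remaining equation that mentions Y2 gives: branch(q(5), q(h(1, B, X1)), 5) =?= branch(q(5), Y, 5).
Delete trivial equation h(5, 2, one) =?= h(5, 2, one).
Delete trivial equation branch(e, 5, 1) =?= branch(e, 5, 1).
Bind X1 := h(5, 5, B); substituting into the one remaining equation that mentions X1 gives: branch(q(5), q(h(1, B, h(5, 5, B))), 5) =?= branch(q(5), Y, 5). Substituting into the earlier binding gives Y2 := h(1, B, h(5, 5, B)).
Decompose branch/3: q(5) =?= q(5),  q(h(1, B, h(5, 5, B))) =?= Y,  5 =?= 5.
Delete trivial equation q(5) =?= q(5).
Bind Y := q(h(1, B, h(5, 5, B))); substituting into the one remaining equation that mentions Y gives: q(h(1, B, h(5, 5, B))) =?= M.
Delete trivial equation 5 =?= 5.
Bind M := q(h(1, B, h(5, 5, B))); no other remaining equation mentions M.
Bind B := one. Substituting into the earlier bindings gives Y2 := h(1, one, h(5, 5, one)), X1 := h(5, 5, one), Y := q(h(1, one, h(5, 5, one))), M := q(h(1, one, h(5, 5, one))).
MGU = { Y2 := h(1, one, h(5, 5, one)), X1 := h(5, 5, one), Y := q(h(1, one, h(5, 5, one))), M := q(h(1, one, h(5, 5, one))), B := one }, so Y := q(h(1, one, h(5, 5, one))).

q(h(1, one, h(5, 5, one)))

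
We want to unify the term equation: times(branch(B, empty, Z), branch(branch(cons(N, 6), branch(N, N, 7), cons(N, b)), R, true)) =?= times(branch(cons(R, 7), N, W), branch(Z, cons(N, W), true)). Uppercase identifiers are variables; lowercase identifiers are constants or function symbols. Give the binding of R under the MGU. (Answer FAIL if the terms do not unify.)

cons(empty, branch(cons(empty, 6), branch(empty, empty, 7), cons(empty, b)))

Decompose times/2: branch(B, empty, Z) =?= branch(cons(R, 7), N, W),  branch(branch(cons(N, 6), branch(N, N, 7), cons(N, b)), R, true) =?= branch(Z, cons(N, W), true).
Decompose branch/3: B =?= cons(R, 7),  empty =?= N,  Z =?= W.
Bind B := cons(R, 7); no other remaining equation mentions B.
Bind N := empty; substituting into the one remaining equation that mentions N gives: branch(branch(cons(empty, 6), branch(empty, empty, 7), cons(empty, b)), R, true) =?= branch(Z, cons(empty, W), true).
Bind Z := W; substituting into the remaining equation gives: branch(branch(cons(empty, 6), branch(empty, empty, 7), cons(empty, b)), R, true) =?= branch(W, cons(empty, W), true).
Decompose branch/3: branch(cons(empty, 6), branch(empty, empty, 7), cons(empty, b)) =?= W,  R =?= cons(empty, W),  true =?= true.
Bind W := branch(cons(empty, 6), branch(empty, empty, 7), cons(empty, b)); substituting into the one remaining equation that mentions W gives: R =?= cons(empty, branch(cons(empty, 6), branch(empty, empty, 7), cons(empty, b))). Substituting into the earlier binding gives Z := branch(cons(empty, 6), branch(empty, empty, 7), cons(empty, b)).
Bind R := cons(empty, branch(cons(empty, 6), branch(empty, empty, 7), cons(empty, b))); no other remaining equation mentions R. Substituting into the earlier binding gives B := cons(cons(empty, branch(cons(empty, 6), branch(empty, empty, 7), cons(empty, b))), 7).
Delete trivial equation true =?= true.
MGU = { B -> cons(cons(empty, branch(cons(empty, 6), branch(empty, empty, 7), cons(empty, b))), 7), N -> empty, Z -> branch(cons(empty, 6), branch(empty, empty, 7), cons(empty, b)), W -> branch(cons(empty, 6), branch(empty, empty, 7), cons(empty, b)), R -> cons(empty, branch(cons(empty, 6), branch(empty, empty, 7), cons(empty, b))) }, so R -> cons(empty, branch(cons(empty, 6), branch(empty, empty, 7), cons(empty, b))).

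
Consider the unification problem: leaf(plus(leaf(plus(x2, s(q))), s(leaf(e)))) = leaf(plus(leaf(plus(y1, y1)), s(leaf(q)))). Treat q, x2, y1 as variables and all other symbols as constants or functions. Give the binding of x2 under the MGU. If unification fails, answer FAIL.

s(e)

Decompose leaf/1: plus(leaf(plus(x2, s(q))), s(leaf(e))) = plus(leaf(plus(y1, y1)), s(leaf(q))).
Decompose plus/2: leaf(plus(x2, s(q))) = leaf(plus(y1, y1)),  s(leaf(e)) = s(leaf(q)).
Decompose leaf/1: plus(x2, s(q)) = plus(y1, y1).
Decompose plus/2: x2 = y1,  s(q) = y1.
Bind x2 := y1; no other remaining equation mentions x2.
Bind y1 := s(q); no other remaining equation mentions y1. Substituting into the earlier binding gives x2 := s(q).
Decompose s/1: leaf(e) = leaf(q).
Decompose leaf/1: e = q.
Bind q := e. Substituting into the earlier bindings gives x2 := s(e), y1 := s(e).
MGU = { x2 ↦ s(e), y1 ↦ s(e), q ↦ e }, so x2 ↦ s(e).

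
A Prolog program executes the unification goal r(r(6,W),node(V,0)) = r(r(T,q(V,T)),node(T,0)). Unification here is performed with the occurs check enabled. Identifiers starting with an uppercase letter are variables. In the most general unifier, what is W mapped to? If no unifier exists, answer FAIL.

q(6,6)

Decompose r/2: r(6,W) = r(T,q(V,T)),  node(V,0) = node(T,0).
Decompose r/2: 6 = T,  W = q(V,T).
Bind T := 6; substituting into the remaining equations gives: W = q(V,6),  node(V,0) = node(6,0).
Bind W := q(V,6); no other remaining equation mentions W.
Decompose node/2: V = 6,  0 = 0.
Bind V := 6; no other remaining equation mentions V. Substituting into the earlier binding gives W := q(6,6).
Delete trivial equation 0 = 0.
MGU = { T ↦ 6, W ↦ q(6,6), V ↦ 6 }, so W ↦ q(6,6).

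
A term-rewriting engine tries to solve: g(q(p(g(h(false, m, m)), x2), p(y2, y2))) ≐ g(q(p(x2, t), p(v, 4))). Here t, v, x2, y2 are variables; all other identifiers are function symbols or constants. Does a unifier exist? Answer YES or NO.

Decompose g/1: q(p(g(h(false, m, m)), x2), p(y2, y2)) ≐ q(p(x2, t), p(v, 4)).
Decompose q/2: p(g(h(false, m, m)), x2) ≐ p(x2, t),  p(y2, y2) ≐ p(v, 4).
Decompose p/2: g(h(false, m, m)) ≐ x2,  x2 ≐ t.
Bind x2 := g(h(false, m, m)); substituting into the one remaining equation that mentions x2 gives: g(h(false, m, m)) ≐ t.
Bind t := g(h(false, m, m)); no other remaining equation mentions t.
Decompose p/2: y2 ≐ v,  y2 ≐ 4.
Bind y2 := v; substituting into the remaining equation gives: v ≐ 4.
Bind v := 4. Substituting into the earlier binding gives y2 := 4.
No equations remain and no clash or occurs-check failure arose, so a unifier exists.

YES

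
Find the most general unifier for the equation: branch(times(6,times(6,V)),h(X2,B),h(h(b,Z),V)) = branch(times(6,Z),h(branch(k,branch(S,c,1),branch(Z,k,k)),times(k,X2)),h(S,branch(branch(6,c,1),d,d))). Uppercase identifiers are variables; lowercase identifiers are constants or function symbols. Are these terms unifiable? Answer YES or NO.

YES

Decompose branch/3: times(6,times(6,V)) = times(6,Z),  h(X2,B) = h(branch(k,branch(S,c,1),branch(Z,k,k)),times(k,X2)),  h(h(b,Z),V) = h(S,branch(branch(6,c,1),d,d)).
Decompose times/2: 6 = 6,  times(6,V) = Z.
Delete trivial equation 6 = 6.
Bind Z := times(6,V); substituting into the remaining equations gives: h(X2,B) = h(branch(k,branch(S,c,1),branch(times(6,V),k,k)),times(k,X2)),  h(h(b,times(6,V)),V) = h(S,branch(branch(6,c,1),d,d)).
Decompose h/2: X2 = branch(k,branch(S,c,1),branch(times(6,V),k,k)),  B = times(k,X2).
Bind X2 := branch(k,branch(S,c,1),branch(times(6,V),k,k)); substituting into the one remaining equation that mentions X2 gives: B = times(k,branch(k,branch(S,c,1),branch(times(6,V),k,k))).
Bind B := times(k,branch(k,branch(S,c,1),branch(times(6,V),k,k))); no other remaining equation mentions B.
Decompose h/2: h(b,times(6,V)) = S,  V = branch(branch(6,c,1),d,d).
Bind S := h(b,times(6,V)); no other remaining equation mentions S. Substituting into the earlier bindings gives X2 := branch(k,branch(h(b,times(6,V)),c,1),branch(times(6,V),k,k)), B := times(k,branch(k,branch(h(b,times(6,V)),c,1),branch(times(6,V),k,k))).
Bind V := branch(branch(6,c,1),d,d). Substituting into the earlier bindings gives Z := times(6,branch(branch(6,c,1),d,d)), X2 := branch(k,branch(h(b,times(6,branch(branch(6,c,1),d,d))),c,1),branch(times(6,branch(branch(6,c,1),d,d)),k,k)), B := times(k,branch(k,branch(h(b,times(6,branch(branch(6,c,1),d,d))),c,1),branch(times(6,branch(branch(6,c,1),d,d)),k,k))), S := h(b,times(6,branch(branch(6,c,1),d,d))).
No equations remain and no clash or occurs-check failure arose, so a unifier exists.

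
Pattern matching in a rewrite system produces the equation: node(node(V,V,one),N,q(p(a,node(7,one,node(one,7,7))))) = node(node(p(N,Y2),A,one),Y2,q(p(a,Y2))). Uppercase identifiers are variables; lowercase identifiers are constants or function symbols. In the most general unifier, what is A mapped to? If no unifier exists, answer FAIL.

p(node(7,one,node(one,7,7)),node(7,one,node(one,7,7)))

Decompose node/3: node(V,V,one) = node(p(N,Y2),A,one),  N = Y2,  q(p(a,node(7,one,node(one,7,7)))) = q(p(a,Y2)).
Decompose node/3: V = p(N,Y2),  V = A,  one = one.
Bind V := p(N,Y2); substituting into the one remaining equation that mentions V gives: p(N,Y2) = A.
Bind A := p(N,Y2); no other remaining equation mentions A.
Delete trivial equation one = one.
Bind N := Y2; no other remaining equation mentions N. Substituting into the earlier bindings gives V := p(Y2,Y2), A := p(Y2,Y2).
Decompose q/1: p(a,node(7,one,node(one,7,7))) = p(a,Y2).
Decompose p/2: a = a,  node(7,one,node(one,7,7)) = Y2.
Delete trivial equation a = a.
Bind Y2 := node(7,one,node(one,7,7)). Substituting into the earlier bindings gives V := p(node(7,one,node(one,7,7)),node(7,one,node(one,7,7))), A := p(node(7,one,node(one,7,7)),node(7,one,node(one,7,7))), N := node(7,one,node(one,7,7)).
MGU = { V ↦ p(node(7,one,node(one,7,7)),node(7,one,node(one,7,7))), A ↦ p(node(7,one,node(one,7,7)),node(7,one,node(one,7,7))), N ↦ node(7,one,node(one,7,7)), Y2 ↦ node(7,one,node(one,7,7)) }, so A ↦ p(node(7,one,node(one,7,7)),node(7,one,node(one,7,7))).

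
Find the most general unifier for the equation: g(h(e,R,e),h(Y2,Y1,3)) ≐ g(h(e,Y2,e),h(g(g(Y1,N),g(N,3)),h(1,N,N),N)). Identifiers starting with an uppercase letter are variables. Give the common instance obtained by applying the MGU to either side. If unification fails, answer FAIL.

g(h(e,g(g(h(1,3,3),3),g(3,3)),e),h(g(g(h(1,3,3),3),g(3,3)),h(1,3,3),3))

Decompose g/2: h(e,R,e) ≐ h(e,Y2,e),  h(Y2,Y1,3) ≐ h(g(g(Y1,N),g(N,3)),h(1,N,N),N).
Decompose h/3: e ≐ e,  R ≐ Y2,  e ≐ e.
Delete trivial equation e ≐ e.
Bind R := Y2; no other remaining equation mentions R.
Delete trivial equation e ≐ e.
Decompose h/3: Y2 ≐ g(g(Y1,N),g(N,3)),  Y1 ≐ h(1,N,N),  3 ≐ N.
Bind Y2 := g(g(Y1,N),g(N,3)); no other remaining equation mentions Y2. Substituting into the earlier binding gives R := g(g(Y1,N),g(N,3)).
Bind Y1 := h(1,N,N); no other remaining equation mentions Y1. Substituting into the earlier bindings gives R := g(g(h(1,N,N),N),g(N,3)), Y2 := g(g(h(1,N,N),N),g(N,3)).
Bind N := 3. Substituting into the earlier bindings gives R := g(g(h(1,3,3),3),g(3,3)), Y2 := g(g(h(1,3,3),3),g(3,3)), Y1 := h(1,3,3).
Applying the MGU to either side gives g(h(e,g(g(h(1,3,3),3),g(3,3)),e),h(g(g(h(1,3,3),3),g(3,3)),h(1,3,3),3)).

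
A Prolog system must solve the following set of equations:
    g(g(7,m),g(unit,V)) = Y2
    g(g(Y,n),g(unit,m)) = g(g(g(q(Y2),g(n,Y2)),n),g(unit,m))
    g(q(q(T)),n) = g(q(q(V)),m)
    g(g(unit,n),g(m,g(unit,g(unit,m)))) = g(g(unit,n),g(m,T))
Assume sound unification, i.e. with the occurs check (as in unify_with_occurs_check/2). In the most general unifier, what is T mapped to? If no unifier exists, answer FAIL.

FAIL

Bind Y2 := g(g(7,m),g(unit,V)); substituting into the one remaining equation that mentions Y2 gives: g(g(Y,n),g(unit,m)) = g(g(g(q(g(g(7,m),g(unit,V))),g(n,g(g(7,m),g(unit,V)))),n),g(unit,m)).
Decompose g/2: g(Y,n) = g(g(q(g(g(7,m),g(unit,V))),g(n,g(g(7,m),g(unit,V)))),n),  g(unit,m) = g(unit,m).
Decompose g/2: Y = g(q(g(g(7,m),g(unit,V))),g(n,g(g(7,m),g(unit,V)))),  n = n.
Bind Y := g(q(g(g(7,m),g(unit,V))),g(n,g(g(7,m),g(unit,V)))); no other remaining equation mentions Y.
Delete trivial equation n = n.
Delete trivial equation g(unit,m) = g(unit,m).
Decompose g/2: q(q(T)) = q(q(V)),  n = m.
Decompose q/1: q(T) = q(V).
Decompose q/1: T = V.
Bind T := V; substituting into the one remaining equation that mentions T gives: g(g(unit,n),g(m,g(unit,g(unit,m)))) = g(g(unit,n),g(m,V)).
Clash: constants n and m differ; no unifier exists.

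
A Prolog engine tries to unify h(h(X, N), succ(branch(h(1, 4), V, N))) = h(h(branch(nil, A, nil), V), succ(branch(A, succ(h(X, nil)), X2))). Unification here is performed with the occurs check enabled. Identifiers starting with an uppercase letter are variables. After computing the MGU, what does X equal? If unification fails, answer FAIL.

Decompose h/2: h(X, N) = h(branch(nil, A, nil), V),  succ(branch(h(1, 4), V, N)) = succ(branch(A, succ(h(X, nil)), X2)).
Decompose h/2: X = branch(nil, A, nil),  N = V.
Bind X := branch(nil, A, nil); substituting into the one remaining equation that mentions X gives: succ(branch(h(1, 4), V, N)) = succ(branch(A, succ(h(branch(nil, A, nil), nil)), X2)).
Bind N := V; substituting into the remaining equation gives: succ(branch(h(1, 4), V, V)) = succ(branch(A, succ(h(branch(nil, A, nil), nil)), X2)).
Decompose succ/1: branch(h(1, 4), V, V) = branch(A, succ(h(branch(nil, A, nil), nil)), X2).
Decompose branch/3: h(1, 4) = A,  V = succ(h(branch(nil, A, nil), nil)),  V = X2.
Bind A := h(1, 4); substituting into the one remaining equation that mentions A gives: V = succ(h(branch(nil, h(1, 4), nil), nil)). Substituting into the earlier binding gives X := branch(nil, h(1, 4), nil).
Bind V := succ(h(branch(nil, h(1, 4), nil), nil)); substituting into the remaining equation gives: succ(h(branch(nil, h(1, 4), nil), nil)) = X2. Substituting into the earlier binding gives N := succ(h(branch(nil, h(1, 4), nil), nil)).
Bind X2 := succ(h(branch(nil, h(1, 4), nil), nil)).
MGU = { X = branch(nil, h(1, 4), nil), N = succ(h(branch(nil, h(1, 4), nil), nil)), A = h(1, 4), V = succ(h(branch(nil, h(1, 4), nil), nil)), X2 = succ(h(branch(nil, h(1, 4), nil), nil)) }, so X = branch(nil, h(1, 4), nil).

branch(nil, h(1, 4), nil)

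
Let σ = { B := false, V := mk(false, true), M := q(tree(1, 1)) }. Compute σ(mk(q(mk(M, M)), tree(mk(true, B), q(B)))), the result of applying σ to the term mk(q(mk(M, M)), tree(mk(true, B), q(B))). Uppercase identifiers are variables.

Replace each occurrence of B with false.
Replace each occurrence of M with q(tree(1, 1)).
Result: mk(q(mk(q(tree(1, 1)), q(tree(1, 1)))), tree(mk(true, false), q(false))).

mk(q(mk(q(tree(1, 1)), q(tree(1, 1)))), tree(mk(true, false), q(false)))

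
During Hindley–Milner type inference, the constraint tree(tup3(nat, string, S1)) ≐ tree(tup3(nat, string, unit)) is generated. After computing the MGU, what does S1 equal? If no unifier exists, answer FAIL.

Decompose tree/1: tup3(nat, string, S1) ≐ tup3(nat, string, unit).
Decompose tup3/3: nat ≐ nat,  string ≐ string,  S1 ≐ unit.
Delete trivial equation nat ≐ nat.
Delete trivial equation string ≐ string.
Bind S1 := unit.
MGU = { S1 ↦ unit }, so S1 ↦ unit.

unit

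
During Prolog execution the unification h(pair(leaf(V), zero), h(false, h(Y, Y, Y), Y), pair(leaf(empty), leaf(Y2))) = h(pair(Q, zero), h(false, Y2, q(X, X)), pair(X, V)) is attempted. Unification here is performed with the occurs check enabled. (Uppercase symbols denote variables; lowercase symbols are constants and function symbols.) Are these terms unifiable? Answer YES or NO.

YES

Decompose h/3: pair(leaf(V), zero) = pair(Q, zero),  h(false, h(Y, Y, Y), Y) = h(false, Y2, q(X, X)),  pair(leaf(empty), leaf(Y2)) = pair(X, V).
Decompose pair/2: leaf(V) = Q,  zero = zero.
Bind Q := leaf(V); no other remaining equation mentions Q.
Delete trivial equation zero = zero.
Decompose h/3: false = false,  h(Y, Y, Y) = Y2,  Y = q(X, X).
Delete trivial equation false = false.
Bind Y2 := h(Y, Y, Y); substituting into the one remaining equation that mentions Y2 gives: pair(leaf(empty), leaf(h(Y, Y, Y))) = pair(X, V).
Bind Y := q(X, X); substituting into the remaining equation gives: pair(leaf(empty), leaf(h(q(X, X), q(X, X), q(X, X)))) = pair(X, V). Substituting into the earlier binding gives Y2 := h(q(X, X), q(X, X), q(X, X)).
Decompose pair/2: leaf(empty) = X,  leaf(h(q(X, X), q(X, X), q(X, X))) = V.
Bind X := leaf(empty); substituting into the remaining equation gives: leaf(h(q(leaf(empty), leaf(empty)), q(leaf(empty), leaf(empty)), q(leaf(empty), leaf(empty)))) = V. Substituting into the earlier bindings gives Y2 := h(q(leaf(empty), leaf(empty)), q(leaf(empty), leaf(empty)), q(leaf(empty), leaf(empty))), Y := q(leaf(empty), leaf(empty)).
Bind V := leaf(h(q(leaf(empty), leaf(empty)), q(leaf(empty), leaf(empty)), q(leaf(empty), leaf(empty)))). Substituting into the earlier binding gives Q := leaf(leaf(h(q(leaf(empty), leaf(empty)), q(leaf(empty), leaf(empty)), q(leaf(empty), leaf(empty))))).
No equations remain and no clash or occurs-check failure arose, so a unifier exists.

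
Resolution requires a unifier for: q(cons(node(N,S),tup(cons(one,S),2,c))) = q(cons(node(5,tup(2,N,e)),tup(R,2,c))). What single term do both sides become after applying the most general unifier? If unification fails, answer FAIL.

Decompose q/1: cons(node(N,S),tup(cons(one,S),2,c)) = cons(node(5,tup(2,N,e)),tup(R,2,c)).
Decompose cons/2: node(N,S) = node(5,tup(2,N,e)),  tup(cons(one,S),2,c) = tup(R,2,c).
Decompose node/2: N = 5,  S = tup(2,N,e).
Bind N := 5; substituting into the one remaining equation that mentions N gives: S = tup(2,5,e).
Bind S := tup(2,5,e); substituting into the remaining equation gives: tup(cons(one,tup(2,5,e)),2,c) = tup(R,2,c).
Decompose tup/3: cons(one,tup(2,5,e)) = R,  2 = 2,  c = c.
Bind R := cons(one,tup(2,5,e)); no other remaining equation mentions R.
Delete trivial equation 2 = 2.
Delete trivial equation c = c.
Applying the MGU to either side gives q(cons(node(5,tup(2,5,e)),tup(cons(one,tup(2,5,e)),2,c))).

q(cons(node(5,tup(2,5,e)),tup(cons(one,tup(2,5,e)),2,c)))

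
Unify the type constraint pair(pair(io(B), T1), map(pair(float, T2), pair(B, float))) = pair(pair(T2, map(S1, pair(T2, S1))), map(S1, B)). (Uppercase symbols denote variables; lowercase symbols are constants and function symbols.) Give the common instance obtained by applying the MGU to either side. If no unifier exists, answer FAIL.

Decompose pair/2: pair(io(B), T1) = pair(T2, map(S1, pair(T2, S1))),  map(pair(float, T2), pair(B, float)) = map(S1, B).
Decompose pair/2: io(B) = T2,  T1 = map(S1, pair(T2, S1)).
Bind T2 := io(B); substituting into the remaining equations gives: T1 = map(S1, pair(io(B), S1)),  map(pair(float, io(B)), pair(B, float)) = map(S1, B).
Bind T1 := map(S1, pair(io(B), S1)); no other remaining equation mentions T1.
Decompose map/2: pair(float, io(B)) = S1,  pair(B, float) = B.
Bind S1 := pair(float, io(B)); no other remaining equation mentions S1. Substituting into the earlier binding gives T1 := map(pair(float, io(B)), pair(io(B), pair(float, io(B)))).
Occurs check fails: B occurs in pair(B, float); the equation B = pair(B, float) has no finite solution.

FAIL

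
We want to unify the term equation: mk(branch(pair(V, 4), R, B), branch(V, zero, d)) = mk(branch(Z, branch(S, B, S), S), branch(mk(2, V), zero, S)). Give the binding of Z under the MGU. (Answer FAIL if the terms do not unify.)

Decompose mk/2: branch(pair(V, 4), R, B) = branch(Z, branch(S, B, S), S),  branch(V, zero, d) = branch(mk(2, V), zero, S).
Decompose branch/3: pair(V, 4) = Z,  R = branch(S, B, S),  B = S.
Bind Z := pair(V, 4); no other remaining equation mentions Z.
Bind R := branch(S, B, S); no other remaining equation mentions R.
Bind B := S; no other remaining equation mentions B. Substituting into the earlier binding gives R := branch(S, S, S).
Decompose branch/3: V = mk(2, V),  zero = zero,  d = S.
Occurs check fails: V occurs in mk(2, V); the equation V = mk(2, V) has no finite solution.

FAIL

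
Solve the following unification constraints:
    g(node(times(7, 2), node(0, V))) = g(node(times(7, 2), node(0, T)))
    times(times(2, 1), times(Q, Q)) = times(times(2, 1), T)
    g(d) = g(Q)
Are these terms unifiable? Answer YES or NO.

Decompose g/1: node(times(7, 2), node(0, V)) = node(times(7, 2), node(0, T)).
Decompose node/2: times(7, 2) = times(7, 2),  node(0, V) = node(0, T).
Delete trivial equation times(7, 2) = times(7, 2).
Decompose node/2: 0 = 0,  V = T.
Delete trivial equation 0 = 0.
Bind V := T; no other remaining equation mentions V.
Decompose times/2: times(2, 1) = times(2, 1),  times(Q, Q) = T.
Delete trivial equation times(2, 1) = times(2, 1).
Bind T := times(Q, Q); no other remaining equation mentions T. Substituting into the earlier binding gives V := times(Q, Q).
Decompose g/1: d = Q.
Bind Q := d. Substituting into the earlier bindings gives V := times(d, d), T := times(d, d).
No equations remain and no clash or occurs-check failure arose, so a unifier exists.

YES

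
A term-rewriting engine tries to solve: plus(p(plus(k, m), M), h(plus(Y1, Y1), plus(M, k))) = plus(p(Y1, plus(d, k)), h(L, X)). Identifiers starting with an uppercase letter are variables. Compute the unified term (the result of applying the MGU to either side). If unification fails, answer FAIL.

Decompose plus/2: p(plus(k, m), M) = p(Y1, plus(d, k)),  h(plus(Y1, Y1), plus(M, k)) = h(L, X).
Decompose p/2: plus(k, m) = Y1,  M = plus(d, k).
Bind Y1 := plus(k, m); substituting into the one remaining equation that mentions Y1 gives: h(plus(plus(k, m), plus(k, m)), plus(M, k)) = h(L, X).
Bind M := plus(d, k); substituting into the remaining equation gives: h(plus(plus(k, m), plus(k, m)), plus(plus(d, k), k)) = h(L, X).
Decompose h/2: plus(plus(k, m), plus(k, m)) = L,  plus(plus(d, k), k) = X.
Bind L := plus(plus(k, m), plus(k, m)); no other remaining equation mentions L.
Bind X := plus(plus(d, k), k).
Applying the MGU to either side gives plus(p(plus(k, m), plus(d, k)), h(plus(plus(k, m), plus(k, m)), plus(plus(d, k), k))).

plus(p(plus(k, m), plus(d, k)), h(plus(plus(k, m), plus(k, m)), plus(plus(d, k), k)))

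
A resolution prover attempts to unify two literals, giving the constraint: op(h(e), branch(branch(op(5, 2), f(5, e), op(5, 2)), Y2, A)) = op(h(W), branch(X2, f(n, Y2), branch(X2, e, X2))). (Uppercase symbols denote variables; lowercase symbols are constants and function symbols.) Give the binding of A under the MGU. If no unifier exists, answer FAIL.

Decompose op/2: h(e) = h(W),  branch(branch(op(5, 2), f(5, e), op(5, 2)), Y2, A) = branch(X2, f(n, Y2), branch(X2, e, X2)).
Decompose h/1: e = W.
Bind W := e; no other remaining equation mentions W.
Decompose branch/3: branch(op(5, 2), f(5, e), op(5, 2)) = X2,  Y2 = f(n, Y2),  A = branch(X2, e, X2).
Bind X2 := branch(op(5, 2), f(5, e), op(5, 2)); substituting into the one remaining equation that mentions X2 gives: A = branch(branch(op(5, 2), f(5, e), op(5, 2)), e, branch(op(5, 2), f(5, e), op(5, 2))).
Occurs check fails: Y2 occurs in f(n, Y2); the equation Y2 = f(n, Y2) has no finite solution.

FAIL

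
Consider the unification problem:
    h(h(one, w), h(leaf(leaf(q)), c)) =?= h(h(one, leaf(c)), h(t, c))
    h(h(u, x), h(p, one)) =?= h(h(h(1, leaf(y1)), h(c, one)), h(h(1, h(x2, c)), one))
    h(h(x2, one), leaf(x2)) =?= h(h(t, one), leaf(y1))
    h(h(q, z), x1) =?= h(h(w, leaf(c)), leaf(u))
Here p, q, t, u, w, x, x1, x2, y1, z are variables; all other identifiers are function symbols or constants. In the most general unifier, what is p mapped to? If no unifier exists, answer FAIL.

Decompose h/2: h(one, w) =?= h(one, leaf(c)),  h(leaf(leaf(q)), c) =?= h(t, c).
Decompose h/2: one =?= one,  w =?= leaf(c).
Delete trivial equation one =?= one.
Bind w := leaf(c); substituting into the one remaining equation that mentions w gives: h(h(q, z), x1) =?= h(h(leaf(c), leaf(c)), leaf(u)).
Decompose h/2: leaf(leaf(q)) =?= t,  c =?= c.
Bind t := leaf(leaf(q)); substituting into the one remaining equation that mentions t gives: h(h(x2, one), leaf(x2)) =?= h(h(leaf(leaf(q)), one), leaf(y1)).
Delete trivial equation c =?= c.
Decompose h/2: h(u, x) =?= h(h(1, leaf(y1)), h(c, one)),  h(p, one) =?= h(h(1, h(x2, c)), one).
Decompose h/2: u =?= h(1, leaf(y1)),  x =?= h(c, one).
Bind u := h(1, leaf(y1)); substituting into the one remaining equation that mentions u gives: h(h(q, z), x1) =?= h(h(leaf(c), leaf(c)), leaf(h(1, leaf(y1)))).
Bind x := h(c, one); no other remaining equation mentions x.
Decompose h/2: p =?= h(1, h(x2, c)),  one =?= one.
Bind p := h(1, h(x2, c)); no other remaining equation mentions p.
Delete trivial equation one =?= one.
Decompose h/2: h(x2, one) =?= h(leaf(leaf(q)), one),  leaf(x2) =?= leaf(y1).
Decompose h/2: x2 =?= leaf(leaf(q)),  one =?= one.
Bind x2 := leaf(leaf(q)); substituting into the one remaining equation that mentions x2 gives: leaf(leaf(leaf(q))) =?= leaf(y1). Substituting into the earlier binding gives p := h(1, h(leaf(leaf(q)), c)).
Delete trivial equation one =?= one.
Decompose leaf/1: leaf(leaf(q)) =?= y1.
Bind y1 := leaf(leaf(q)); substituting into the remaining equation gives: h(h(q, z), x1) =?= h(h(leaf(c), leaf(c)), leaf(h(1, leaf(leaf(leaf(q)))))). Substituting into the earlier binding gives u := h(1, leaf(leaf(leaf(q)))).
Decompose h/2: h(q, z) =?= h(leaf(c), leaf(c)),  x1 =?= leaf(h(1, leaf(leaf(leaf(q))))).
Decompose h/2: q =?= leaf(c),  z =?= leaf(c).
Bind q := leaf(c); substituting into the one remaining equation that mentions q gives: x1 =?= leaf(h(1, leaf(leaf(leaf(leaf(c)))))). Substituting into the earlier bindings gives t := leaf(leaf(leaf(c))), u := h(1, leaf(leaf(leaf(leaf(c))))), p := h(1, h(leaf(leaf(leaf(c))), c)), x2 := leaf(leaf(leaf(c))), y1 := leaf(leaf(leaf(c))).
Bind z := leaf(c); no other remaining equation mentions z.
Bind x1 := leaf(h(1, leaf(leaf(leaf(leaf(c)))))).
MGU = { w -> leaf(c), t -> leaf(leaf(leaf(c))), u -> h(1, leaf(leaf(leaf(leaf(c))))), x -> h(c, one), p -> h(1, h(leaf(leaf(leaf(c))), c)), x2 -> leaf(leaf(leaf(c))), y1 -> leaf(leaf(leaf(c))), q -> leaf(c), z -> leaf(c), x1 -> leaf(h(1, leaf(leaf(leaf(leaf(c)))))) }, so p -> h(1, h(leaf(leaf(leaf(c))), c)).

h(1, h(leaf(leaf(leaf(c))), c))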